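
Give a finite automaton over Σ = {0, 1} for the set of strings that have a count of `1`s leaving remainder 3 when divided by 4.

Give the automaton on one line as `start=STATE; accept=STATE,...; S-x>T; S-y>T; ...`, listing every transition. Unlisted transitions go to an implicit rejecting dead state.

The only thing that matters is how many `1`s have appeared, reduced mod 4. Use one state per residue: A for 0, …, D for 3. Reading `1` moves to the next residue; anything else stays put. D is accepting.
With 4 states:
       0  1 
>  A   A  B 
   B   B  C 
   C   C  D 
 * D   D  A 
(> = start, * = accepting)

start=A; accept=D; A-0>A; A-1>B; B-0>B; B-1>C; C-0>C; C-1>D; D-0>D; D-1>A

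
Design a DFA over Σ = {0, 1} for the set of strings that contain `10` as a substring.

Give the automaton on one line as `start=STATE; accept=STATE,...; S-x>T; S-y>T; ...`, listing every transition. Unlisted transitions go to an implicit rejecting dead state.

start=s0; accept=s2; s0-0>s0; s0-1>s1; s1-0>s2; s1-1>s1; s2-0>s2; s2-1>s2

Track how much of `10` has been matched so far: state s0 is no progress, s2 is the absorbing accept state reached once `10` has occurred. Intermediate states record partial matches; on a mismatch, fall back to the longest reusable overlap.
        0   1  
>  s0   s0  s1 
   s1   s2  s1 
 * s2   s2  s2 
(> = start, * = accepting)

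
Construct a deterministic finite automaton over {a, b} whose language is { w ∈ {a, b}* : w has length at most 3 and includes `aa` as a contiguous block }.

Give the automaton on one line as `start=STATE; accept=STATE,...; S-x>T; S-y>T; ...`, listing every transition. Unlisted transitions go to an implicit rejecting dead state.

Build one automaton per condition and run them in lockstep. One (5 states) tracks the input length, saturating at 4; the other (3 states) tracks whether and how much of `aa` has been seen. Each combined state is a pair, one component from each; accept when both components accept. After merging equivalent states the machine shrinks.
        a   b  
>  S0   S1  S2 
   S1   S3  S4 
   S2   S5  S4 
 * S3   S6  S6 
   S4   S4  S4 
   S5   S6  S4 
 * S6   S4  S4 
(> = start, * = accepting)

start=S0; accept=S3,S6; S0-a>S1; S0-b>S2; S1-a>S3; S1-b>S4; S2-a>S5; S2-b>S4; S3-a>S6; S3-b>S6; S4-a>S4; S4-b>S4; S5-a>S6; S5-b>S4; S6-a>S4; S6-b>S4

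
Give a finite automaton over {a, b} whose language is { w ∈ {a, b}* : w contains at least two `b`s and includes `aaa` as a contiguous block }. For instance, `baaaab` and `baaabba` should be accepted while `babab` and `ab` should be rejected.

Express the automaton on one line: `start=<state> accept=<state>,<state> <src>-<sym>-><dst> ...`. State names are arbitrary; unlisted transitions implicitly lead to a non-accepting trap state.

Build one automaton per condition and run them in lockstep. The first has 4 states tracking the count of `b`s, saturating at 3; the second has 4 states tracking whether and how much of `aaa` has been seen. A product state is a pair (one from each), accepting exactly when both do. Minimizing collapses redundant product states.
With 12 states:
          a    b  
>  S0     S1   S2 
   S1     S3   S2 
   S2     S4   S5 
   S3     S6   S2 
   S4     S7   S5 
   S5     S8   S5 
   S6     S6   S9 
   S7     S9   S5 
   S8    S10   S5 
   S9     S9  S11 
   S10   S11   S5 
 * S11   S11  S11 
(> = start, * = accepting)

start=S0 accept=S11 S0-a->S1 S0-b->S2 S1-a->S3 S1-b->S2 S2-a->S4 S2-b->S5 S3-a->S6 S3-b->S2 S4-a->S7 S4-b->S5 S5-a->S8 S5-b->S5 S6-a->S6 S6-b->S9 S7-a->S9 S7-b->S5 S8-a->S10 S8-b->S5 S9-a->S9 S9-b->S11 S10-a->S11 S10-b->S5 S11-a->S11 S11-b->S11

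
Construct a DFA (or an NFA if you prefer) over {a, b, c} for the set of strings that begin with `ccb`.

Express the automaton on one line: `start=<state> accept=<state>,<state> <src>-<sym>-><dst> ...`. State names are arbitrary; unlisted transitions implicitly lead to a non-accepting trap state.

start=q0 accept=q3 q0-a->q4 q0-b->q4 q0-c->q1 q1-a->q4 q1-b->q4 q1-c->q2 q2-a->q4 q2-b->q3 q2-c->q4 q3-a->q3 q3-b->q3 q3-c->q3 q4-a->q4 q4-b->q4 q4-c->q4

Check the first 3 symbols one by one: q0 through q2 record how many have matched `ccb` so far; any wrong symbol goes to the dead state q4. After all 3 match we enter the accepting sink q3.
With 5 states:
        a   b   c  
>  q0   q4  q4  q1 
   q1   q4  q4  q2 
   q2   q4  q3  q4 
 * q3   q3  q3  q3 
   q4   q4  q4  q4 
(> = start, * = accepting)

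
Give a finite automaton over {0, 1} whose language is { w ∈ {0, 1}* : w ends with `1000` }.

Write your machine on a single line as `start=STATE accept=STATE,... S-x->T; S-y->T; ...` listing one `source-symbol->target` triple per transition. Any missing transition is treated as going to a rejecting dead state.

Remember how much of `1000` the current input suffix matches. State S0 means no match yet; S1 means the last symbol is `1`; S2 means the last 2 symbols are `10`; S3 means the last 3 symbols are `100`; S4 means the last 4 symbols are `1000`. Only S4 accepts. On a mismatch, fall back to the longest proper suffix that is still a prefix of `1000`.
With 5 states:
        0   1  
>  S0   S0  S1 
   S1   S2  S1 
   S2   S3  S1 
   S3   S4  S1 
 * S4   S0  S1 
(> = start, * = accepting)

start=S0; accept=S4; S0-0->S0; S0-1->S1; S1-0->S2; S1-1->S1; S2-0->S3; S2-1->S1; S3-0->S4; S3-1->S1; S4-0->S0; S4-1->S1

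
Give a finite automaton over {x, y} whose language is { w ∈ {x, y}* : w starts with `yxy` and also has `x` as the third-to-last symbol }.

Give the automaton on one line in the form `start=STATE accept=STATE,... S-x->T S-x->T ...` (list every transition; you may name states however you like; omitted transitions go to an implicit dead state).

start=q0 accept=q16,q17,q21,q22 q0-x->q1 q0-y->q2 q1-x->q3 q1-y->q4 q2-x->q5 q2-y->q6 q3-x->q7 q3-y->q8 q4-x->q9 q4-y->q10 q5-x->q11 q5-y->q12 q6-x->q13 q6-y->q14 q7-x->q7 q7-y->q8 q8-x->q9 q8-y->q10 q9-x->q11 q9-y->q15 q10-x->q13 q10-y->q14 q11-x->q7 q11-y->q8 q12-x->q16 q12-y->q17 q13-x->q11 q13-y->q15 q14-x->q13 q14-y->q14 q15-x->q9 q15-y->q10 q16-x->q18 q16-y->q12 q17-x->q19 q17-y->q20 q18-x->q21 q18-y->q22 q19-x->q18 q19-y->q12 q20-x->q19 q20-y->q20 q21-x->q21 q21-y->q22 q22-x->q16 q22-y->q17

Run two small machines in parallel and take their product. The first has 5 states tracking whether the input so far still matches the prefix `yxy`; the second has 15 states tracking the last 3 symbols read. A product state is a pair (one from each), accepting exactly when both do.
With 23 states:
          x    y  
>  q0     q1   q2 
   q1     q3   q4 
   q2     q5   q6 
   q3     q7   q8 
   q4     q9  q10 
   q5    q11  q12 
   q6    q13  q14 
   q7     q7   q8 
   q8     q9  q10 
   q9    q11  q15 
   q10   q13  q14 
   q11    q7   q8 
   q12   q16  q17 
   q13   q11  q15 
   q14   q13  q14 
   q15    q9  q10 
 * q16   q18  q12 
 * q17   q19  q20 
   q18   q21  q22 
   q19   q18  q12 
   q20   q19  q20 
 * q21   q21  q22 
 * q22   q16  q17 
(> = start, * = accepting)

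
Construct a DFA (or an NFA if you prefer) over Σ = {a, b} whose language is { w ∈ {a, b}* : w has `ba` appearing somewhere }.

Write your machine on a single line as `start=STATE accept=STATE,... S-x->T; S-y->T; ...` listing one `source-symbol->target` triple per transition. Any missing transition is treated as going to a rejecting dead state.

Track how much of `ba` has been matched so far: state q0 is no progress, q2 is the absorbing accept state reached once `ba` has occurred. Intermediate states record partial matches; on a mismatch, fall back to the longest reusable overlap.
        a   b  
>  q0   q0  q1 
   q1   q2  q1 
 * q2   q2  q2 
(> = start, * = accepting)

start=q0; accept=q2; q0-a->q0; q0-b->q1; q1-a->q2; q1-b->q1; q2-a->q2; q2-b->q2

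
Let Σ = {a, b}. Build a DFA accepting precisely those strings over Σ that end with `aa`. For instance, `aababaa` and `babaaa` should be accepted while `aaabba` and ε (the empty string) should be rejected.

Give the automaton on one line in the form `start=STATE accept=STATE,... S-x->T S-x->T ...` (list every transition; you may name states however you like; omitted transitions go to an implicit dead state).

Let each state record the length of the longest suffix of the input read so far that is also a prefix of `aa`. S1 means the last symbol is `a`; S2 means the last 2 symbols are `aa`. Accept only at S2, where the string currently ends in `aa`.
3 states suffice.
        a   b  
>  S0   S1  S0 
   S1   S2  S0 
 * S2   S2  S0 
(> = start, * = accepting)

start=S0 accept=S2 S0-a->S1 S0-b->S0 S1-a->S2 S1-b->S0 S2-a->S2 S2-b->S0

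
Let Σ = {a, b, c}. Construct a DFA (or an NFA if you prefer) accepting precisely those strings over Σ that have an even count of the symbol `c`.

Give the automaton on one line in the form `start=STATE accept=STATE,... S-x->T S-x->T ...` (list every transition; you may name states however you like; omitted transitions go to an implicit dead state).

start=s0 accept=s0 s0-a->s0 s0-b->s0 s0-c->s1 s1-a->s1 s1-b->s1 s1-c->s0

The only thing that matters is how many `c`s have appeared, reduced mod 2. Use one state per residue: s0 for 0, …, s1 for 1. Reading `c` moves to the next residue; anything else stays put. s0 is accepting.
        a   b   c  
>* s0   s0  s0  s1 
   s1   s1  s1  s0 
(> = start, * = accepting)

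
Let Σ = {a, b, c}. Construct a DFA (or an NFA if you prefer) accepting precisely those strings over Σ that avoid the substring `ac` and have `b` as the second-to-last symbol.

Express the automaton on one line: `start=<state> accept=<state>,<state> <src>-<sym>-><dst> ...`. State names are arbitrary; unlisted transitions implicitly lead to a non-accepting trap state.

Handle the two conditions separately and then intersect. One (3 states) tracks partial matches of the forbidden pattern `ac`; the other (13 states) tracks the last 2 symbols read. Each combined state is a pair, one component from each; accept when both components accept.
With 21 states:
          a    b    c  
>  q0     q1   q2   q3 
   q1     q4   q5   q6 
   q2     q7   q8   q9 
   q3    q10  q11  q12 
   q4     q4   q5   q6 
   q5     q7   q8   q9 
   q6    q13  q14  q15 
 * q7     q4   q5   q6 
 * q8     q7   q8   q9 
 * q9    q10  q11  q12 
   q10    q4   q5   q6 
   q11    q7   q8   q9 
   q12   q10  q11  q12 
   q13   q16  q17   q6 
   q14   q18  q19  q20 
   q15   q13  q14  q15 
   q16   q16  q17   q6 
   q17   q18  q19  q20 
   q18   q16  q17   q6 
   q19   q18  q19  q20 
   q20   q13  q14  q15 
(> = start, * = accepting)

start=q0 accept=q7,q8,q9 q0-a->q1 q0-b->q2 q0-c->q3 q1-a->q4 q1-b->q5 q1-c->q6 q2-a->q7 q2-b->q8 q2-c->q9 q3-a->q10 q3-b->q11 q3-c->q12 q4-a->q4 q4-b->q5 q4-c->q6 q5-a->q7 q5-b->q8 q5-c->q9 q6-a->q13 q6-b->q14 q6-c->q15 q7-a->q4 q7-b->q5 q7-c->q6 q8-a->q7 q8-b->q8 q8-c->q9 q9-a->q10 q9-b->q11 q9-c->q12 q10-a->q4 q10-b->q5 q10-c->q6 q11-a->q7 q11-b->q8 q11-c->q9 q12-a->q10 q12-b->q11 q12-c->q12 q13-a->q16 q13-b->q17 q13-c->q6 q14-a->q18 q14-b->q19 q14-c->q20 q15-a->q13 q15-b->q14 q15-c->q15 q16-a->q16 q16-b->q17 q16-c->q6 q17-a->q18 q17-b->q19 q17-c->q20 q18-a->q16 q18-b->q17 q18-c->q6 q19-a->q18 q19-b->q19 q19-c->q20 q20-a->q13 q20-b->q14 q20-c->q15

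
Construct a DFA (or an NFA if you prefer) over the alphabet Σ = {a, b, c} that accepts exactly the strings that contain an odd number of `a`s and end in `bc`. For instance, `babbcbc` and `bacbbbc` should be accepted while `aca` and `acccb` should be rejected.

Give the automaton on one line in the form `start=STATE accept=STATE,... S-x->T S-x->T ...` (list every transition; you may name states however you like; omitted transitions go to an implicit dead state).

Run two small machines in parallel and take their product. One (2 states) tracks the count of `a`s modulo 2; the other (3 states) tracks how much of the suffix `bc` has currently been matched. Each combined state is a pair, one component from each; accept when both components accept. After merging equivalent states the machine shrinks.
        a   b   c  
>  q0   q1  q0  q0 
   q1   q0  q2  q1 
   q2   q0  q2  q3 
 * q3   q0  q2  q1 
(> = start, * = accepting)

start=q0 accept=q3 q0-a->q1 q0-b->q0 q0-c->q0 q1-a->q0 q1-b->q2 q1-c->q1 q2-a->q0 q2-b->q2 q2-c->q3 q3-a->q0 q3-b->q2 q3-c->q1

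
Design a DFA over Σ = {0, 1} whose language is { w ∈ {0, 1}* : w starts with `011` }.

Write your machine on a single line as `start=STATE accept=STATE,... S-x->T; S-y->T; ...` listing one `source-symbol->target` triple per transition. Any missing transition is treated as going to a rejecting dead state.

Check the first 3 symbols one by one: S0 through S2 record how many have matched `011` so far; any wrong symbol goes to the dead state S4. After all 3 match we enter the accepting sink S3.
5 states suffice.
        0   1  
>  S0   S1  S4 
   S1   S4  S2 
   S2   S4  S3 
 * S3   S3  S3 
   S4   S4  S4 
(> = start, * = accepting)

start=S0; accept=S3; S0-0->S1; S0-1->S4; S1-0->S4; S1-1->S2; S2-0->S4; S2-1->S3; S3-0->S3; S3-1->S3; S4-0->S4; S4-1->S4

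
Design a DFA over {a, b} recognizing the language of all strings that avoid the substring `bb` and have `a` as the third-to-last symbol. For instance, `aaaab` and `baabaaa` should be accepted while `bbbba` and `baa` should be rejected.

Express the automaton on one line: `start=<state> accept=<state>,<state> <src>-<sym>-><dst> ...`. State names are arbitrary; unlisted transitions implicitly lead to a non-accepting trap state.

Run two small machines in parallel and take their product. The first has 3 states tracking partial matches of the forbidden pattern `bb`; the second has 15 states tracking the last 3 symbols read. A product state is a pair (one from each), accepting exactly when both do.
With 20 states:
          a    b  
>  q0     q1   q2 
   q1     q3   q4 
   q2     q5   q6 
   q3     q7   q8 
   q4     q9  q10 
   q5    q11  q12 
   q6    q13  q14 
 * q7     q7   q8 
 * q8     q9  q10 
 * q9    q11  q12 
   q10   q13  q14 
   q11    q7   q8 
   q12    q9  q10 
   q13   q15  q16 
   q14   q13  q14 
   q15   q17  q18 
   q16   q19  q10 
   q17   q17  q18 
   q18   q19  q10 
   q19   q15  q16 
(> = start, * = accepting)

start=q0 accept=q7,q8,q9 q0-a->q1 q0-b->q2 q1-a->q3 q1-b->q4 q2-a->q5 q2-b->q6 q3-a->q7 q3-b->q8 q4-a->q9 q4-b->q10 q5-a->q11 q5-b->q12 q6-a->q13 q6-b->q14 q7-a->q7 q7-b->q8 q8-a->q9 q8-b->q10 q9-a->q11 q9-b->q12 q10-a->q13 q10-b->q14 q11-a->q7 q11-b->q8 q12-a->q9 q12-b->q10 q13-a->q15 q13-b->q16 q14-a->q13 q14-b->q14 q15-a->q17 q15-b->q18 q16-a->q19 q16-b->q10 q17-a->q17 q17-b->q18 q18-a->q19 q18-b->q10 q19-a->q15 q19-b->q16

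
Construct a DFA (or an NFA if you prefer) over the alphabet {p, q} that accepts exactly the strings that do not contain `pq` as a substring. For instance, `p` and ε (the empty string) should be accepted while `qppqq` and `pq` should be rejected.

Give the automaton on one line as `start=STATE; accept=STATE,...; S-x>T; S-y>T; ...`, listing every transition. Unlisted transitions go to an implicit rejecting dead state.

This is the complement of 'contains `pq`'. Use the same substring-matching states — S0 through S2 holding how much of `pq` has just been matched — but flip the accepting set: everything except the trap S2 accepts.
A 3-state machine:
        p   q  
>* S0   S1  S0 
 * S1   S1  S2 
   S2   S2  S2 
(> = start, * = accepting)

start=S0; accept=S0,S1; S0-p>S1; S0-q>S0; S1-p>S1; S1-q>S2; S2-p>S2; S2-q>S2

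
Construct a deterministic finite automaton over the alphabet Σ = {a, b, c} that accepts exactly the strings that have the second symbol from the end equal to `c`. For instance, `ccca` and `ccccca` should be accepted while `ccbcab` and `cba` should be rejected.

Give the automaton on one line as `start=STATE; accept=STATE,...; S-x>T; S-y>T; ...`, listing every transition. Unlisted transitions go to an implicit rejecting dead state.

A DFA must remember the last 2 symbols (since which symbol is second-to-last isn't known until the input ends). Use one state per possible window of the last ≤2 symbols; accept from those whose window starts with `c`.
With 13 states:
          a    b    c  
>  s0     s1   s2   s3 
   s1     s4   s5   s6 
   s2     s7   s8   s9 
   s3    s10  s11  s12 
   s4     s4   s5   s6 
   s5     s7   s8   s9 
   s6    s10  s11  s12 
   s7     s4   s5   s6 
   s8     s7   s8   s9 
   s9    s10  s11  s12 
 * s10    s4   s5   s6 
 * s11    s7   s8   s9 
 * s12   s10  s11  s12 
(> = start, * = accepting)

start=s0; accept=s10,s11,s12; s0-a>s1; s0-b>s2; s0-c>s3; s1-a>s4; s1-b>s5; s1-c>s6; s2-a>s7; s2-b>s8; s2-c>s9; s3-a>s10; s3-b>s11; s3-c>s12; s4-a>s4; s4-b>s5; s4-c>s6; s5-a>s7; s5-b>s8; s5-c>s9; s6-a>s10; s6-b>s11; s6-c>s12; s7-a>s4; s7-b>s5; s7-c>s6; s8-a>s7; s8-b>s8; s8-c>s9; s9-a>s10; s9-b>s11; s9-c>s12; s10-a>s4; s10-b>s5; s10-c>s6; s11-a>s7; s11-b>s8; s11-c>s9; s12-a>s10; s12-b>s11; s12-c>s12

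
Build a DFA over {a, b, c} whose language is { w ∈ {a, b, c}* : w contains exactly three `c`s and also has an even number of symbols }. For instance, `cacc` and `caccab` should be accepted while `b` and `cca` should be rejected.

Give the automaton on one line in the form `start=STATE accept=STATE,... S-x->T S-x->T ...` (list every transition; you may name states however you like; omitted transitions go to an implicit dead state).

Run two small machines in parallel and take their product. One (5 states) tracks the count of `c`s, saturating at 4; the other (2 states) tracks the input length modulo 2. Each combined state is a pair, one component from each; accept when both components accept.
A 10-state machine:
        a   b   c  
>  s0   s1  s1  s2 
   s1   s0  s0  s3 
   s2   s3  s3  s4 
   s3   s2  s2  s5 
   s4   s5  s5  s6 
   s5   s4  s4  s7 
   s6   s7  s7  s8 
 * s7   s6  s6  s9 
   s8   s9  s9  s9 
   s9   s8  s8  s8 
(> = start, * = accepting)

start=s0 accept=s7 s0-a->s1 s0-b->s1 s0-c->s2 s1-a->s0 s1-b->s0 s1-c->s3 s2-a->s3 s2-b->s3 s2-c->s4 s3-a->s2 s3-b->s2 s3-c->s5 s4-a->s5 s4-b->s5 s4-c->s6 s5-a->s4 s5-b->s4 s5-c->s7 s6-a->s7 s6-b->s7 s6-c->s8 s7-a->s6 s7-b->s6 s7-c->s9 s8-a->s9 s8-b->s9 s8-c->s9 s9-a->s8 s9-b->s8 s9-c->s8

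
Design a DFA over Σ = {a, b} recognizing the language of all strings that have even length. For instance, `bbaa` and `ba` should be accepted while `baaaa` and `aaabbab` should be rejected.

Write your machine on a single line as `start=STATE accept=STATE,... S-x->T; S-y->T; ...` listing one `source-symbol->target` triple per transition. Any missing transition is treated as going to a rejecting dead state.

start=q0; accept=q0; q0-a->q1; q0-b->q1; q1-a->q0; q1-b->q0

Count input length modulo 2: every symbol advances one step around the cycle q0 → q1 → q0. Accept at q0.
A 2-state machine:
        a   b  
>* q0   q1  q1 
   q1   q0  q0 
(> = start, * = accepting)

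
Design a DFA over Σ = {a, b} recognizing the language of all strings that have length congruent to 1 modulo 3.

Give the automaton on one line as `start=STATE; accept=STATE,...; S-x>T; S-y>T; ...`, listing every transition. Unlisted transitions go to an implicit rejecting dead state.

Count input length modulo 3: every symbol advances one step around the cycle q0 → q1 → q2 → q0. Accept at q1.
3 states suffice.
        a   b  
>  q0   q1  q1 
 * q1   q2  q2 
   q2   q0  q0 
(> = start, * = accepting)

start=q0; accept=q1; q0-a>q1; q0-b>q1; q1-a>q2; q1-b>q2; q2-a>q0; q2-b>q0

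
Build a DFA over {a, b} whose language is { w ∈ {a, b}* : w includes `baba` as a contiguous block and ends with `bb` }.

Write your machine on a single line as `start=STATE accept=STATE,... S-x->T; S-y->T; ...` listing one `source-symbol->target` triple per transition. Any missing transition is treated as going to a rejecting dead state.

Handle the two conditions separately and then intersect. The first has 5 states tracking whether and how much of `baba` has been seen; the second has 3 states tracking how much of the suffix `bb` has currently been matched. A product state is a pair (one from each), accepting exactly when both do. Equivalent product states are then merged.
With 7 states:
        a   b  
>  q0   q0  q1 
   q1   q2  q1 
   q2   q0  q3 
   q3   q4  q1 
   q4   q4  q5 
   q5   q4  q6 
 * q6   q4  q6 
(> = start, * = accepting)

start=q0; accept=q6; q0-a->q0; q0-b->q1; q1-a->q2; q1-b->q1; q2-a->q0; q2-b->q3; q3-a->q4; q3-b->q1; q4-a->q4; q4-b->q5; q5-a->q4; q5-b->q6; q6-a->q4; q6-b->q6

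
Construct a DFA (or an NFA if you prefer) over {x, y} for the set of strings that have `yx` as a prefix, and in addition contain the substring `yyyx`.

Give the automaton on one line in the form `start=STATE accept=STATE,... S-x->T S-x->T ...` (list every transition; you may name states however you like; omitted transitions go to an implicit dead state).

Run two small machines in parallel and take their product. One (4 states) tracks whether the input so far still matches the prefix `yx`; the other (5 states) tracks whether and how much of `yyyx` has been seen. Each combined state is a pair, one component from each; accept when both components accept. Equivalent product states are then merged.
With 8 states:
        x   y  
>  q0   q1  q2 
   q1   q1  q1 
   q2   q3  q1 
   q3   q3  q4 
   q4   q3  q5 
   q5   q3  q6 
   q6   q7  q6 
 * q7   q7  q7 
(> = start, * = accepting)

start=q0 accept=q7 q0-x->q1 q0-y->q2 q1-x->q1 q1-y->q1 q2-x->q3 q2-y->q1 q3-x->q3 q3-y->q4 q4-x->q3 q4-y->q5 q5-x->q3 q5-y->q6 q6-x->q7 q6-y->q6 q7-x->q7 q7-y->q7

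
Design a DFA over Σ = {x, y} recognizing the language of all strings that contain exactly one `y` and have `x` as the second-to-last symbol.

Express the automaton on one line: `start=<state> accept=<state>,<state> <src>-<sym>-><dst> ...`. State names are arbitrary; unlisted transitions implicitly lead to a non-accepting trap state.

start=s0 accept=s3,s6 s0-x->s1 s0-y->s2 s1-x->s1 s1-y->s3 s2-x->s4 s2-y->s5 s3-x->s4 s3-y->s5 s4-x->s6 s4-y->s5 s5-x->s5 s5-y->s5 s6-x->s6 s6-y->s5

Handle the two conditions separately and then intersect. One (3 states) tracks the count of `y`s, saturating at 2; the other (7 states) tracks the last 2 symbols read. Each combined state is a pair, one component from each; accept when both components accept. Minimizing collapses redundant product states.
7 states suffice.
        x   y  
>  s0   s1  s2 
   s1   s1  s3 
   s2   s4  s5 
 * s3   s4  s5 
   s4   s6  s5 
   s5   s5  s5 
 * s6   s6  s5 
(> = start, * = accepting)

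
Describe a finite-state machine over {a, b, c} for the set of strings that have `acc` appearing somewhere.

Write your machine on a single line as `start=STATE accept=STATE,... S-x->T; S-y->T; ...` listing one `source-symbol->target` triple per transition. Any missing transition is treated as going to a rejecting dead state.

start=q0; accept=q3; q0-a->q1; q0-b->q0; q0-c->q0; q1-a->q1; q1-b->q0; q1-c->q2; q2-a->q1; q2-b->q0; q2-c->q3; q3-a->q3; q3-b->q3; q3-c->q3

Track how much of `acc` has been matched so far: state q0 is no progress, q3 is the absorbing accept state reached once `acc` has occurred. Intermediate states record partial matches; on a mismatch, fall back to the longest reusable overlap.
A 4-state machine:
        a   b   c  
>  q0   q1  q0  q0 
   q1   q1  q0  q2 
   q2   q1  q0  q3 
 * q3   q3  q3  q3 
(> = start, * = accepting)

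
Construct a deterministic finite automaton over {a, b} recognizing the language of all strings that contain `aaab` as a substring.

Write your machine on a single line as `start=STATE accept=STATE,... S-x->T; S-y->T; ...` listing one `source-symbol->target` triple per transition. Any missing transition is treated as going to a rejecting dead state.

Track how much of `aaab` has been matched so far: state q0 is no progress, q4 is the absorbing accept state reached once `aaab` has occurred. Intermediate states record partial matches; on a mismatch, fall back to the longest reusable overlap.
A 5-state machine:
        a   b  
>  q0   q1  q0 
   q1   q2  q0 
   q2   q3  q0 
   q3   q3  q4 
 * q4   q4  q4 
(> = start, * = accepting)

start=q0; accept=q4; q0-a->q1; q0-b->q0; q1-a->q2; q1-b->q0; q2-a->q3; q2-b->q0; q3-a->q3; q3-b->q4; q4-a->q4; q4-b->q4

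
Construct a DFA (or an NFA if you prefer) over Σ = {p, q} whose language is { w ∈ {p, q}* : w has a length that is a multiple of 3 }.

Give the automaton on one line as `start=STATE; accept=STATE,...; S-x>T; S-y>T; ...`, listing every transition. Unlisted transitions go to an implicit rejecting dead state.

Only the length mod 3 matters, so use a 3-cycle: from any state, every input symbol moves to the next state, wrapping C back to A. Mark A accepting.
With 3 states:
       p  q 
>* A   B  B 
   B   C  C 
   C   A  A 
(> = start, * = accepting)

start=A; accept=A; A-p>B; A-q>B; B-p>C; B-q>C; C-p>A; C-q>A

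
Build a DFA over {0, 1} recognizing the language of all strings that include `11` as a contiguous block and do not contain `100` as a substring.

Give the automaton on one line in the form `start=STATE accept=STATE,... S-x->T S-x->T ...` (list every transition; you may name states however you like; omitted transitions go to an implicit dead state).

start=q0 accept=q3,q5 q0-0->q0 q0-1->q1 q1-0->q2 q1-1->q3 q2-0->q4 q2-1->q1 q3-0->q5 q3-1->q3 q4-0->q4 q4-1->q4 q5-0->q4 q5-1->q3

Build one automaton per condition and run them in lockstep. The first has 3 states tracking whether and how much of `11` has been seen; the second has 4 states tracking partial matches of the forbidden pattern `100`. A product state is a pair (one from each), accepting exactly when both do. Equivalent product states are then merged.
        0   1  
>  q0   q0  q1 
   q1   q2  q3 
   q2   q4  q1 
 * q3   q5  q3 
   q4   q4  q4 
 * q5   q4  q3 
(> = start, * = accepting)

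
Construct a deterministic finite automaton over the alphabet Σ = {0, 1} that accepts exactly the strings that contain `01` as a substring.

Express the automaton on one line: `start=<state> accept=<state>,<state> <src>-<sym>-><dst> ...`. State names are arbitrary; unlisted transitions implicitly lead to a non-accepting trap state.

Track how much of `01` has been matched so far: state S0 is no progress, S2 is the absorbing accept state reached once `01` has occurred. Intermediate states record partial matches; on a mismatch, fall back to the longest reusable overlap.
A 3-state machine:
        0   1  
>  S0   S1  S0 
   S1   S1  S2 
 * S2   S2  S2 
(> = start, * = accepting)

start=S0 accept=S2 S0-0->S1 S0-1->S0 S1-0->S1 S1-1->S2 S2-0->S2 S2-1->S2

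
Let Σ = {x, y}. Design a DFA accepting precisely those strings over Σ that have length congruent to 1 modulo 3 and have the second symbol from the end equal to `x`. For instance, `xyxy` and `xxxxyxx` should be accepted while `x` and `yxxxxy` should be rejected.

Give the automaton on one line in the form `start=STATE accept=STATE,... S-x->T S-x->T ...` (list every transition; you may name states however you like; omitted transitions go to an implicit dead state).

Run two small machines in parallel and take their product. One (3 states) tracks the input length modulo 3; the other (7 states) tracks the last 2 symbols read. Each combined state is a pair, one component from each; accept when both components accept.
A 15-state machine:
          x    y  
>  q0     q1   q2 
   q1     q3   q4 
   q2     q5   q6 
   q3     q7   q8 
   q4     q9  q10 
   q5     q7   q8 
   q6     q9  q10 
   q7    q11  q12 
   q8    q13  q14 
   q9    q11  q12 
   q10   q13  q14 
 * q11    q3   q4 
 * q12    q5   q6 
   q13    q3   q4 
   q14    q5   q6 
(> = start, * = accepting)

start=q0 accept=q11,q12 q0-x->q1 q0-y->q2 q1-x->q3 q1-y->q4 q2-x->q5 q2-y->q6 q3-x->q7 q3-y->q8 q4-x->q9 q4-y->q10 q5-x->q7 q5-y->q8 q6-x->q9 q6-y->q10 q7-x->q11 q7-y->q12 q8-x->q13 q8-y->q14 q9-x->q11 q9-y->q12 q10-x->q13 q10-y->q14 q11-x->q3 q11-y->q4 q12-x->q5 q12-y->q6 q13-x->q3 q13-y->q4 q14-x->q5 q14-y->q6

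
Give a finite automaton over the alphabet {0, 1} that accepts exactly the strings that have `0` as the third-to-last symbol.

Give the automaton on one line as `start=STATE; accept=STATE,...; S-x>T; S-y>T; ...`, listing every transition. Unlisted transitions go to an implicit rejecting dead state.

Because acceptance depends on a position counted from the end, the machine has to buffer the most recent 3 symbols. Make each state the string of the last up-to-3 symbols read; on input `x` shift the window left and append `x`. Accept when the buffered window has length 3 and begins with `0`.
          0    1  
>  s0     s1   s2 
   s1     s3   s4 
   s2     s5   s6 
   s3     s7   s8 
   s4     s9  s10 
   s5    s11  s12 
   s6    s13  s14 
 * s7     s7   s8 
 * s8     s9  s10 
 * s9    s11  s12 
 * s10   s13  s14 
   s11    s7   s8 
   s12    s9  s10 
   s13   s11  s12 
   s14   s13  s14 
(> = start, * = accepting)

start=s0; accept=s7,s8,s9,s10; s0-0>s1; s0-1>s2; s1-0>s3; s1-1>s4; s2-0>s5; s2-1>s6; s3-0>s7; s3-1>s8; s4-0>s9; s4-1>s10; s5-0>s11; s5-1>s12; s6-0>s13; s6-1>s14; s7-0>s7; s7-1>s8; s8-0>s9; s8-1>s10; s9-0>s11; s9-1>s12; s10-0>s13; s10-1>s14; s11-0>s7; s11-1>s8; s12-0>s9; s12-1>s10; s13-0>s11; s13-1>s12; s14-0>s13; s14-1>s14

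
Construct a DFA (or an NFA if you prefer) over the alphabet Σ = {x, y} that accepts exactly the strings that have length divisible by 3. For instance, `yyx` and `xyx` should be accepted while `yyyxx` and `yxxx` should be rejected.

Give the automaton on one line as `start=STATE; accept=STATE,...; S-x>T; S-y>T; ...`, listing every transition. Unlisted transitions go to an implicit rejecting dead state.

start=A; accept=A; A-x>B; A-y>B; B-x>C; B-y>C; C-x>A; C-y>A

Only the length mod 3 matters, so use a 3-cycle: from any state, every input symbol moves to the next state, wrapping C back to A. Mark A accepting.
A 3-state machine:
       x  y 
>* A   B  B 
   B   C  C 
   C   A  A 
(> = start, * = accepting)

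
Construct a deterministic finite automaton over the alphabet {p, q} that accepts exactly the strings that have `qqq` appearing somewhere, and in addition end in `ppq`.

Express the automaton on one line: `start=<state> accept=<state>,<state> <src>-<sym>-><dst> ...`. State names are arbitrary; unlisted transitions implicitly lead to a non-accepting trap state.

Run two small machines in parallel and take their product. The first has 4 states tracking whether and how much of `qqq` has been seen; the second has 4 states tracking how much of the suffix `ppq` has currently been matched. A product state is a pair (one from each), accepting exactly when both do. Minimizing collapses redundant product states.
7 states suffice.
        p   q  
>  S0   S0  S1 
   S1   S0  S2 
   S2   S0  S3 
   S3   S4  S3 
   S4   S5  S3 
   S5   S5  S6 
 * S6   S4  S3 
(> = start, * = accepting)

start=S0 accept=S6 S0-p->S0 S0-q->S1 S1-p->S0 S1-q->S2 S2-p->S0 S2-q->S3 S3-p->S4 S3-q->S3 S4-p->S5 S4-q->S3 S5-p->S5 S5-q->S6 S6-p->S4 S6-q->S3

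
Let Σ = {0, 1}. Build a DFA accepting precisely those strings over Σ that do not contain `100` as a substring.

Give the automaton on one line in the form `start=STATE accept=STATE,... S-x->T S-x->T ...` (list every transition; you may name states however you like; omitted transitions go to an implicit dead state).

This is the complement of 'contains `100`'. Use the same substring-matching states — S0 through S3 holding how much of `100` has just been matched — but flip the accepting set: everything except the trap S3 accepts.
With 4 states:
        0   1  
>* S0   S0  S1 
 * S1   S2  S1 
 * S2   S3  S1 
   S3   S3  S3 
(> = start, * = accepting)

start=S0 accept=S0,S1,S2 S0-0->S0 S0-1->S1 S1-0->S2 S1-1->S1 S2-0->S3 S2-1->S1 S3-0->S3 S3-1->S3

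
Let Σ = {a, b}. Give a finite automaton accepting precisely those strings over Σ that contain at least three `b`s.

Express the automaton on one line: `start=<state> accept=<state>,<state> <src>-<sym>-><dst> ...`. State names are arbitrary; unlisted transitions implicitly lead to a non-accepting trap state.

start=s0 accept=s3,s4 s0-a->s0 s0-b->s1 s1-a->s1 s1-b->s2 s2-a->s2 s2-b->s3 s3-a->s3 s3-b->s4 s4-a->s4 s4-b->s4

Count `b`s, saturating at 4: states s0 through s3 mean 0 through 3 `b`s seen; s4 means more than 3. Each `b` increments (capped at s4); other symbols loop. Accept from {s3, s4}.
A 5-state machine:
        a   b  
>  s0   s0  s1 
   s1   s1  s2 
   s2   s2  s3 
 * s3   s3  s4 
 * s4   s4  s4 
(> = start, * = accepting)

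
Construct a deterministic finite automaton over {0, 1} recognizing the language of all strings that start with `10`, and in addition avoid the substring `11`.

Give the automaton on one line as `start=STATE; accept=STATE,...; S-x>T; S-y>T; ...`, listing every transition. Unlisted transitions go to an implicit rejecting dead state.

start=A; accept=D,E; A-0>B; A-1>C; B-0>B; B-1>B; C-0>D; C-1>B; D-0>D; D-1>E; E-0>D; E-1>B

Run two small machines in parallel and take their product. The first has 4 states tracking whether the input so far still matches the prefix `10`; the second has 3 states tracking partial matches of the forbidden pattern `11`. A product state is a pair (one from each), accepting exactly when both do. Minimizing collapses redundant product states.
A 5-state machine:
       0  1 
>  A   B  C 
   B   B  B 
   C   D  B 
 * D   D  E 
 * E   D  B 
(> = start, * = accepting)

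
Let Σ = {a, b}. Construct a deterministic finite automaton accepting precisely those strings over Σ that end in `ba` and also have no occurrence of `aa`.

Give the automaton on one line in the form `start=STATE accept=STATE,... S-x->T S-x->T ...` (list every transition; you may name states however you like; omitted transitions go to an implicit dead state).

Build one automaton per condition and run them in lockstep. The first has 3 states tracking how much of the suffix `ba` has currently been matched; the second has 3 states tracking partial matches of the forbidden pattern `aa`. A product state is a pair (one from each), accepting exactly when both do. Equivalent product states are then merged.
        a   b  
>  s0   s1  s2 
   s1   s3  s2 
   s2   s4  s2 
   s3   s3  s3 
 * s4   s3  s2 
(> = start, * = accepting)

start=s0 accept=s4 s0-a->s1 s0-b->s2 s1-a->s3 s1-b->s2 s2-a->s4 s2-b->s2 s3-a->s3 s3-b->s3 s4-a->s3 s4-b->s2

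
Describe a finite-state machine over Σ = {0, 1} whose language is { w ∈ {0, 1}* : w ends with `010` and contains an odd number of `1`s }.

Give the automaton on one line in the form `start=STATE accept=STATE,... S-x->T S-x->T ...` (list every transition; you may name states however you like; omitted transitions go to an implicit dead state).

start=q0 accept=q4 q0-0->q1 q0-1->q2 q1-0->q1 q1-1->q3 q2-0->q2 q2-1->q0 q3-0->q4 q3-1->q0 q4-0->q2 q4-1->q0

Run two small machines in parallel and take their product. One (4 states) tracks how much of the suffix `010` has currently been matched; the other (2 states) tracks the count of `1`s modulo 2. Each combined state is a pair, one component from each; accept when both components accept. Equivalent product states are then merged.
5 states suffice.
        0   1  
>  q0   q1  q2 
   q1   q1  q3 
   q2   q2  q0 
   q3   q4  q0 
 * q4   q2  q0 
(> = start, * = accepting)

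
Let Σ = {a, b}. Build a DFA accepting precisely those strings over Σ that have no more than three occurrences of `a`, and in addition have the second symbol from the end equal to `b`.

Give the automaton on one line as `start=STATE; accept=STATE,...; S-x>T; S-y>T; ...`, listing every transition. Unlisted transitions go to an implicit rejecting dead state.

Handle the two conditions separately and then intersect. The first has 5 states tracking the count of `a`s, saturating at 4; the second has 7 states tracking the last 2 symbols read. A product state is a pair (one from each), accepting exactly when both do. After merging equivalent states the machine shrinks.
With 16 states:
          a    b  
>  S0     S1   S2 
   S1     S3   S4 
   S2     S5   S6 
   S3     S7   S8 
   S4     S9  S10 
 * S5     S3   S4 
 * S6     S5   S6 
   S7    S11  S12 
   S8    S13  S14 
 * S9     S7   S8 
 * S10    S9  S10 
   S11   S11  S11 
   S12   S11  S15 
 * S13   S11  S12 
 * S14   S13  S14 
 * S15   S11  S15 
(> = start, * = accepting)

start=S0; accept=S5,S6,S9,S10,S13,S14,S15; S0-a>S1; S0-b>S2; S1-a>S3; S1-b>S4; S2-a>S5; S2-b>S6; S3-a>S7; S3-b>S8; S4-a>S9; S4-b>S10; S5-a>S3; S5-b>S4; S6-a>S5; S6-b>S6; S7-a>S11; S7-b>S12; S8-a>S13; S8-b>S14; S9-a>S7; S9-b>S8; S10-a>S9; S10-b>S10; S11-a>S11; S11-b>S11; S12-a>S11; S12-b>S15; S13-a>S11; S13-b>S12; S14-a>S13; S14-b>S14; S15-a>S11; S15-b>S15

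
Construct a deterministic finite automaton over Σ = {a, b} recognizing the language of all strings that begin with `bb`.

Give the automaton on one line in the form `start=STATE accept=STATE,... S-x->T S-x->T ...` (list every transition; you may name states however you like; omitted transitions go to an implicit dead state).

Walk along `bb` while the input agrees: from q0 take `b` to q1, and so on. Any deviation drops to the rejecting sink q3. Once q2 is reached the prefix is confirmed and every continuation is accepted.
With 4 states:
        a   b  
>  q0   q3  q1 
   q1   q3  q2 
 * q2   q2  q2 
   q3   q3  q3 
(> = start, * = accepting)

start=q0 accept=q2 q0-a->q3 q0-b->q1 q1-a->q3 q1-b->q2 q2-a->q2 q2-b->q2 q3-a->q3 q3-b->q3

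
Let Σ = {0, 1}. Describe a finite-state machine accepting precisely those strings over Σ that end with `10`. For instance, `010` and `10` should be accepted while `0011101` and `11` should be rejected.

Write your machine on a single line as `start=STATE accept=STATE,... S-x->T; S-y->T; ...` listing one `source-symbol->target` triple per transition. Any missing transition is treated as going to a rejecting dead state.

Let each state record the length of the longest suffix of the input read so far that is also a prefix of `10`. S1 means the last symbol is `1`; S2 means the last 2 symbols are `10`. Accept only at S2, where the string currently ends in `10`.
3 states suffice.
        0   1  
>  S0   S0  S1 
   S1   S2  S1 
 * S2   S0  S1 
(> = start, * = accepting)

start=S0; accept=S2; S0-0->S0; S0-1->S1; S1-0->S2; S1-1->S1; S2-0->S0; S2-1->S1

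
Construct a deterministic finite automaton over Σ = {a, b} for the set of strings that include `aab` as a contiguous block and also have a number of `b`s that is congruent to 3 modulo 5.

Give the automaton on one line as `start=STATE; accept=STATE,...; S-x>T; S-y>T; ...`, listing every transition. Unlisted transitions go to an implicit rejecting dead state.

Run two small machines in parallel and take their product. One (4 states) tracks whether and how much of `aab` has been seen; the other (5 states) tracks the count of `b`s modulo 5. Each combined state is a pair, one component from each; accept when both components accept. Minimizing collapses redundant product states.
A 16-state machine:
          a    b  
>  s0     s1   s2 
   s1     s3   s2 
   s2     s4   s5 
   s3     s3   s6 
   s4     s6   s5 
   s5     s7   s8 
   s6     s6   s9 
   s7     s9   s8 
   s8    s10  s11 
   s9     s9  s12 
   s10   s13  s11 
   s11   s14   s0 
 * s12   s12  s15 
   s13   s13  s15 
   s14   s15   s0 
   s15   s15   s3 
(> = start, * = accepting)

start=s0; accept=s12; s0-a>s1; s0-b>s2; s1-a>s3; s1-b>s2; s2-a>s4; s2-b>s5; s3-a>s3; s3-b>s6; s4-a>s6; s4-b>s5; s5-a>s7; s5-b>s8; s6-a>s6; s6-b>s9; s7-a>s9; s7-b>s8; s8-a>s10; s8-b>s11; s9-a>s9; s9-b>s12; s10-a>s13; s10-b>s11; s11-a>s14; s11-b>s0; s12-a>s12; s12-b>s15; s13-a>s13; s13-b>s15; s14-a>s15; s14-b>s0; s15-a>s15; s15-b>s3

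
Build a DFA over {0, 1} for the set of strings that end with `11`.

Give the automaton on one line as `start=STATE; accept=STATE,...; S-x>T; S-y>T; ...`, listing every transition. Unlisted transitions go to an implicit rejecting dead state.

Let each state record the length of the longest suffix of the input read so far that is also a prefix of `11`. s1 means the last symbol is `1`; s2 means the last 2 symbols are `11`. Accept only at s2, where the string currently ends in `11`.
A 3-state machine:
        0   1  
>  s0   s0  s1 
   s1   s0  s2 
 * s2   s0  s2 
(> = start, * = accepting)

start=s0; accept=s2; s0-0>s0; s0-1>s1; s1-0>s0; s1-1>s2; s2-0>s0; s2-1>s2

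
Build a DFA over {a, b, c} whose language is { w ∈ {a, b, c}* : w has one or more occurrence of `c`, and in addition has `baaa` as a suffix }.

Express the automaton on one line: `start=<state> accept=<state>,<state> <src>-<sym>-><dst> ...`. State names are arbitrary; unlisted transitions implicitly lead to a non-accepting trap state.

start=q0 accept=q5 q0-a->q0 q0-b->q0 q0-c->q1 q1-a->q1 q1-b->q2 q1-c->q1 q2-a->q3 q2-b->q2 q2-c->q1 q3-a->q4 q3-b->q2 q3-c->q1 q4-a->q5 q4-b->q2 q4-c->q1 q5-a->q1 q5-b->q2 q5-c->q1

Build one automaton per condition and run them in lockstep. The first has 3 states tracking the count of `c`s, saturating at 2; the second has 5 states tracking how much of the suffix `baaa` has currently been matched. A product state is a pair (one from each), accepting exactly when both do. Minimizing collapses redundant product states.
A 6-state machine:
        a   b   c  
>  q0   q0  q0  q1 
   q1   q1  q2  q1 
   q2   q3  q2  q1 
   q3   q4  q2  q1 
   q4   q5  q2  q1 
 * q5   q1  q2  q1 
(> = start, * = accepting)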